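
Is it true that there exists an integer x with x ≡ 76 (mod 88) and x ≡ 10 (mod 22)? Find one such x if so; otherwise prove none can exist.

x = 76

Here gcd(88, 22) = 22, and both 76 and 10 leave remainder 10 mod 22, so the system is consistent.
In fact x = 76 itself already satisfies 76 mod 22 = 10.
Verify: 76 = 0·88 + 76 and 76 = 3·22 + 10. ✓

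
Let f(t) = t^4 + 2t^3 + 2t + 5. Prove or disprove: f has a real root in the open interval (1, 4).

No.

The endpoint values f(1) = 10 and f(4) = 397 are both positive. Claim: f(t) > 0 for every t in (1, 4).
Shift to the endpoint 1: with t = 1 + u (0 < u < 3), one computes f(1 + u) = u^4 + 6u^3 + 12u^2 + 12u + 10.
All 5 nonzero coefficients of this polynomial in u are positive; hence for u > 0 the value is a sum of positive terms (the constant 10 among them).
Therefore f(t) > 0 throughout (1, 4), and f has no zero there.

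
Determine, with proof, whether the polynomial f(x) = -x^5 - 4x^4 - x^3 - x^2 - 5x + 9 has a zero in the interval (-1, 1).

f(-1) = 11 and f(1) = -3, which have opposite signs.
f is continuous everywhere (it is a polynomial), in particular on [-1, 1].
By the Intermediate Value Theorem, f takes the value 0 somewhere in the open interval.

Yes, f has a root in the interval.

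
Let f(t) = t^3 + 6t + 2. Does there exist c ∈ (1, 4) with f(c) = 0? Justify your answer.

f has no root in that interval.

Evaluate at the endpoints: f(1) = 9, f(4) = 90 — same sign (positive).
The derivative f'(t) = 3t^2 + 6 is a quadratic with discriminant 0² − 4·3·6 = -72 < 0; it never vanishes, so it is always positive (sign of the leading coefficient).
Hence f is strictly increasing on ℝ, and in particular on [1, 4]. A strictly monotone function with same-sign endpoint values stays positive on the whole interval, so f has no zero in (1, 4).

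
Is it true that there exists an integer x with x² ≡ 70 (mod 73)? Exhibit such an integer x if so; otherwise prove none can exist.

Take x = 17. Then 17² = 289 = 3·73 + 70, so 17² ≡ 70 (mod 73).

x = 17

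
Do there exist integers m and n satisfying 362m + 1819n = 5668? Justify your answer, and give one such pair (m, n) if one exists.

362 and 1819 are coprime, so 362m + 1819n ranges over all of ℤ.
Dividing repeatedly: 1819 = 5·362 + 9, 362 = 40·9 + 2, 9 = 4·2 + 1, 2 = 2·1 + 0.
Unwinding: 1 = 9 − 4·2 = 9 − 4·(362 − 40·9) = −4·362 + 161·9 = −4·362 + 161·(1819 − 5·362) = 161·1819 − 809·362, i.e. 362·(-809) + 1819·161 = 1.
Multiplying through by 5668: m = (-809)·5668 = -4585412, n = 161·5668 = 912548 is a solution.
The general solution is m = -4585412 + 1819k, n = 912548 − 362k; taking k = 2521 gives the smaller pair m = 287, n = -54.
Indeed 362·287 + 1819·(-54) = 103894 − 98226 = 5668.

m = 287, n = -54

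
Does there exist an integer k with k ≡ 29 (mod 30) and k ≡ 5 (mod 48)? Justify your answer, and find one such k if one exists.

k = 149

Here gcd(30, 48) = 6, and both 29 and 5 leave remainder 5 mod 6, so the system is consistent.
Step through k = 29, 29 + 30, 29 + 2·30, …: the values 29, 59, 89, 119, 149 reduce mod 48 to 29, 11, 41, 23, 5. The value 149 hits 5.
Verify: 149 = 4·30 + 29 and 149 = 3·48 + 5. ✓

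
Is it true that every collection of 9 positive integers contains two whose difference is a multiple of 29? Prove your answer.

Try 9 consecutive integers, 109, 110, …, 117. Their remainders mod 29 are 22, 23, 24, 25, 26, 27, 28, 0, 1 — pairwise different, as any 9 ≤ 29 consecutive integers have distinct residues.
No two share a residue, so no pair has difference divisible by 29; the claim fails for this set.

No; for instance {109, 110, 111, 112, 113, 114, 115, 116, 117} is a counterexample.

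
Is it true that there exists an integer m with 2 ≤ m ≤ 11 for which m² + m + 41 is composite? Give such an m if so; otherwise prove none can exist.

The values for m = 2, 3, …, 11 are 47, 53, 61, 71, 83, 97, 113, 131, 151, 173, and each of these is prime.
So no value in the range makes the expression composite.

No, no such integer m in that range exists.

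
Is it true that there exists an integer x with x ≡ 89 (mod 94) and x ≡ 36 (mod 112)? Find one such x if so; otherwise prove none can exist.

No such integer exists.

Reduce both congruences modulo 2, which divides 94 and 112: they say x ≡ 89 (mod 2) and x ≡ 36 (mod 2).
These are incompatible: 89 − 36 = 53 is not divisible by 2.
Therefore no such x exists.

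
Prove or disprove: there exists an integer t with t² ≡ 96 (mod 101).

t = 55

t = 55 works: 55² = 3025, and 3025 − 96 = 2929 = 29·101.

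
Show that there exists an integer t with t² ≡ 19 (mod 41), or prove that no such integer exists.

Apply Euler's criterion with the prime 41: 19 is a quadratic residue iff 19^20 ≡ 1 (mod 41), and a non-residue iff it is ≡ −1.
Squaring successively (mod 41): 19^2 = 361 ≡ 33; 19^4 ≡ 33² = 1089 ≡ 23; 19^8 ≡ 23² = 529 ≡ 37; 19^16 ≡ 37² = 1369 ≡ 16.
Since 20 = 16 + 4, 19^20 ≡ 16 · 23; multiplying out mod 41: 16·23 = 368 ≡ 40. Thus 19^20 ≡ 40 ≡ −1 (mod 41).
The value −1 means 19 is a non-residue modulo 41, so t² ≡ 19 (mod 41) is impossible.

No such integer exists.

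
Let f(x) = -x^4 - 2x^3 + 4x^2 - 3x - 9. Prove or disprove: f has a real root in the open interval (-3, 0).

f(-3) = 9 and f(0) = -9, which have opposite signs.
As a polynomial, f is continuous on every closed interval.
By the Intermediate Value Theorem f must vanish at some point of (-3, 0).

Such a root exists.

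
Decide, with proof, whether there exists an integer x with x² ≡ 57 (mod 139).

Take x = 14. Then 14² = 196 = 1·139 + 57, so 14² ≡ 57 (mod 139).

x = 14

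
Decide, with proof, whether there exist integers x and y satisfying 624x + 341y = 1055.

Since gcd(624, 341) = 1, every integer is an integer combination of 624 and 341.
Run the Euclidean algorithm on 624 and 341: 624 = 1·341 + 283, 341 = 1·283 + 58, 283 = 4·58 + 51, 58 = 1·51 + 7, 51 = 7·7 + 2, 7 = 3·2 + 1, 2 = 2·1 + 0.
Back-substituting, 1 = 7 − 3·2 = 7 − 3·(51 − 7·7) = −3·51 + 22·7 = −3·51 + 22·(58 − 1·51) = 22·58 − 25·51 = 22·58 − 25·(283 − 4·58) = −25·283 + 122·58 = −25·283 + 122·(341 − 1·283) = 122·341 − 147·283 = 122·341 − 147·(624 − 1·341) = −147·624 + 269·341; that is, 624·(-147) + 341·269 = 1.
Multiplying through by 1055: x = (-147)·1055 = -155085, y = 269·1055 = 283795 is a solution.
Adding 455·341 to x and subtracting 455·624 from y gives the tidier solution (70, -125).
Indeed 624·70 + 341·(-125) = 43680 − 42625 = 1055.

x = 70, y = -125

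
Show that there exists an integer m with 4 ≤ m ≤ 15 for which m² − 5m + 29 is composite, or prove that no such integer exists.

m = 4

At m = 4: 4² − 5·4 + 29 = 25 = 5·5, which is composite.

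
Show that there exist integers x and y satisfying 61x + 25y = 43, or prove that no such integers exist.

x = 13, y = -30

61 and 25 are coprime, so 61x + 25y ranges over all of ℤ.
Dividing repeatedly: 61 = 2·25 + 11, 25 = 2·11 + 3, 11 = 3·3 + 2, 3 = 1·2 + 1, 2 = 2·1 + 0.
Working back up the chain: 1 = 3 − 1·2 = 3 − (11 − 3·3) = −11 + 4·3 = −11 + 4·(25 − 2·11) = 4·25 − 9·11 = 4·25 − 9·(61 − 2·25) = −9·61 + 22·25. So 61·(-9) + 25·22 = 1.
Scaling by 43 gives the particular solution (x, y) = (-387, 946).
The general solution is x = -387 + 25k, y = 946 − 61k; taking k = 16 gives the smaller pair x = 13, y = -30.
Check: 61·13 + 25·(-30) = 793 − 750 = 43. ✓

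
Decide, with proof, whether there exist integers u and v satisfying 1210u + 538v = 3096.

Every value of 1210u + 538v is a multiple of gcd(1210, 538) = 2; since 2 ∣ 3096, solutions exist.
Dividing through by 2 reduces the equation to 605u + 269v = 1548.
Dividing repeatedly: 605 = 2·269 + 67, 269 = 4·67 + 1, 67 = 67·1 + 0.
Working back up the chain: 1 = 269 − 4·67 = 269 − 4·(605 − 2·269) = −4·605 + 9·269. So 605·(-4) + 269·9 = 1.
Scaling by 1548 gives the particular solution (u, v) = (-6192, 13932).
Shifting by a multiple of (269, −605) keeps it a solution: u = -6192 + 24·269 = 264, v = 13932 − 24·605 = -588.
Indeed 1210·264 + 538·(-588) = 319440 − 316344 = 3096.

u = 264, v = -588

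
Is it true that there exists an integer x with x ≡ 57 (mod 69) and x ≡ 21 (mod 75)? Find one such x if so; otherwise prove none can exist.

x = 471

Here gcd(69, 75) = 3, and both 57 and 21 leave remainder 0 mod 3, so the system is consistent.
The integers ≡ 57 (mod 69) are 57, 126, 195, 264, 333, 402, 471, …; their remainders mod 75 are 57, 51, 45, 39, 33, 27, 21, so x = 471 is the first that is ≡ 21 (mod 75).
Verify: 471 = 6·69 + 57 and 471 = 6·75 + 21. ✓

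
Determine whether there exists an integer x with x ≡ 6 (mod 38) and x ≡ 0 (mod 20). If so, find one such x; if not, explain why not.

The moduli are not coprime: gcd(38, 20) = 2. Compatibility requires 2 ∣ (0 − 6) = -6, which holds, so solutions exist.
Step through x = 6, 6 + 38, 6 + 2·38, …: the values 6, 44, 82, 120 reduce mod 20 to 6, 4, 2, 0. The value 120 hits 0.
Check: 120 mod 38 = 6, 120 mod 20 = 0. ✓

x = 120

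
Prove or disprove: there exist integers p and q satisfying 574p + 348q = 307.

No such integers exist.

Both 574 and 348 are divisible by gcd(574, 348) = 2, hence so is any combination 574p + 348q.
But 307 is not a multiple of 2 (it leaves remainder 1).
Therefore 574p + 348q = 307 has no solution in integers.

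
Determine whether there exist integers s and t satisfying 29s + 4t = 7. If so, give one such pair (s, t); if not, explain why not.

s = 3, t = -20

29 and 4 are coprime, so 29s + 4t ranges over all of ℤ.
Euclidean algorithm: 29 = 7·4 + 1, 4 = 4·1 + 0.
Back-substituting, 1 = 29 − 7·4; that is, 29·1 + 4·(-7) = 1.
Multiplying through by 7: s = 1·7 = 7, t = (-7)·7 = -49 is a solution.
Shifting by a multiple of (4, −29) keeps it a solution: s = 7 − 1·4 = 3, t = -49 + 1·29 = -20.
Indeed 29·3 + 4·(-20) = 87 − 80 = 7.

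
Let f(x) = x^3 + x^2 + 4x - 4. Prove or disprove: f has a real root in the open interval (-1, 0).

No such root exists.

Evaluate at the endpoints: f(-1) = -8, f(0) = -4 — same sign (negative).
The derivative f'(x) = 3x^2 + 2x + 4 is a quadratic with discriminant 2² − 4·3·4 = -44 < 0; it never vanishes, so it is always positive (sign of the leading coefficient).
So f is strictly increasing; between -1 and 0 its values lie between f(-1) = -8 and f(0) = -4, all negative. Therefore f has no root in (-1, 0).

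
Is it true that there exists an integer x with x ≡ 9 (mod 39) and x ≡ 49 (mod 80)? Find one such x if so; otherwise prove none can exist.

The moduli 39 and 80 are coprime, so by the Chinese Remainder Theorem a unique solution modulo 3120 exists.
Write x = 9 + 39t and require 9 + 39t ≡ 49 (mod 80), i.e. 39t ≡ 40 (mod 80).
To invert 39 modulo 80: 80 = 2·39 + 2, 39 = 19·2 + 1, 2 = 2·1 + 0, and unwinding, 1 = 39 − 19·2 = 39 − 19·(80 − 2·39) = −19·80 + 39·39. Thus 39⁻¹ ≡ 39 (mod 80).
Multiplying by 39: t ≡ 39·40 = 1560 ≡ 40 (mod 80).
Taking t = 40 gives x = 9 + 39·40 = 1569.
Check: 1569 mod 39 = 9, 1569 mod 80 = 49. ✓

x = 1569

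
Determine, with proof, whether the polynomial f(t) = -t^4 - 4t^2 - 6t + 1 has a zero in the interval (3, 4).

The endpoint values f(3) = -134 and f(4) = -343 are both negative. Claim: f(t) < 0 for every t in (3, 4).
Shift to the endpoint 3: with t = 3 + u (0 < u < 1), one computes f(3 + u) = -u^4 - 12u^3 - 58u^2 - 138u - 134.
The nonzero coefficients here are all negative, so for u > 0 every term is negative (or zero), and the constant term -134 is strictly negative.
So f is strictly negative on (3, 4); no root exists in the interval.

f has no root in that interval.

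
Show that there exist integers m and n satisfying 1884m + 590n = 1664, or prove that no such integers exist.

m = 56, n = -176

Every value of 1884m + 590n is a multiple of gcd(1884, 590) = 2; since 2 ∣ 1664, solutions exist.
Dividing through by 2 reduces the equation to 942m + 295n = 832.
Euclidean algorithm: 942 = 3·295 + 57, 295 = 5·57 + 10, 57 = 5·10 + 7, 10 = 1·7 + 3, 7 = 2·3 + 1, 3 = 3·1 + 0.
Unwinding: 1 = 7 − 2·3 = 7 − 2·(10 − 1·7) = −2·10 + 3·7 = −2·10 + 3·(57 − 5·10) = 3·57 − 17·10 = 3·57 − 17·(295 − 5·57) = −17·295 + 88·57 = −17·295 + 88·(942 − 3·295) = 88·942 − 281·295, i.e. 942·88 + 295·(-281) = 1.
Multiplying through by 832: m = 88·832 = 73216, n = (-281)·832 = -233792 is a solution.
The general solution is m = 73216 + 295k, n = -233792 − 942k; taking k = -248 gives the smaller pair m = 56, n = -176.
Indeed 1884·56 + 590·(-176) = 105504 − 103840 = 1664.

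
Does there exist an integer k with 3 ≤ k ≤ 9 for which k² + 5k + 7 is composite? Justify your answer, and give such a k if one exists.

At k = 5: 5² + 5·5 + 7 = 57 = 3·19, which is composite.

k = 5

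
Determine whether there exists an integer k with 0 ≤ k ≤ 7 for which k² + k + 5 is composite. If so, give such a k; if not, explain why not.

k = 5

At k = 5: 5² + 5 + 5 = 35 = 5·7, which is composite.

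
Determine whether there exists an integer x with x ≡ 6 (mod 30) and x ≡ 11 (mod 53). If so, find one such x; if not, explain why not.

gcd(30, 53) = 1, so the Chinese Remainder Theorem guarantees exactly one residue class mod 1590 satisfying both.
Any solution of the first congruence is x = 6 + 30t; substituting into the second, 30t ≡ 11 − 6 ≡ 5 (mod 53).
Note 30·23 = 690 ≡ 1 (mod 53) (as 690 − 1 = 13·53), so 30⁻¹ ≡ 23.
Therefore t ≡ 23·5 = 115 ≡ 9 (mod 53).
Taking t = 9 gives x = 6 + 30·9 = 276.
Verify: 276 = 9·30 + 6 and 276 = 5·53 + 11. ✓

x = 276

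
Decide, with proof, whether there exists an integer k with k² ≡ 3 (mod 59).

k = 48

Take k = 48. Then 48² = 2304 = 39·59 + 3, so 48² ≡ 3 (mod 59).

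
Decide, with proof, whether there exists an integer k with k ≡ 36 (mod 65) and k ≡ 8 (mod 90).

No, no such integer exists.

gcd(65, 90) = 5. If k ≡ 36 (mod 65) and k ≡ 8 (mod 90), then k ≡ 36 (mod 5) and k ≡ 8 (mod 5).
But 36 mod 5 = 1 while 8 mod 5 = 3, a contradiction.
So no integer satisfies both congruences.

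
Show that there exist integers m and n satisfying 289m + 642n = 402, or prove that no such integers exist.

m = 168, n = -75

289 and 642 are coprime, so 289m + 642n ranges over all of ℤ.
Euclidean algorithm: 642 = 2·289 + 64, 289 = 4·64 + 33, 64 = 1·33 + 31, 33 = 1·31 + 2, 31 = 15·2 + 1, 2 = 2·1 + 0.
Back-substituting, 1 = 31 − 15·2 = 31 − 15·(33 − 1·31) = −15·33 + 16·31 = −15·33 + 16·(64 − 1·33) = 16·64 − 31·33 = 16·64 − 31·(289 − 4·64) = −31·289 + 140·64 = −31·289 + 140·(642 − 2·289) = 140·642 − 311·289; that is, 289·(-311) + 642·140 = 1.
Times 402: 289·(-125022) + 642·56280 = 402, so (-125022, 56280) solves it.
The general solution is m = -125022 + 642k, n = 56280 − 289k; taking k = 195 gives the smaller pair m = 168, n = -75.
Indeed 289·168 + 642·(-75) = 48552 − 48150 = 402.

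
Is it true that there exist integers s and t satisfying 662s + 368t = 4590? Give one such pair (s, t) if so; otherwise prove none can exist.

Every value of 662s + 368t is a multiple of gcd(662, 368) = 2; since 2 ∣ 4590, solutions exist.
Dividing through by 2 reduces the equation to 331s + 184t = 2295.
Euclidean algorithm: 331 = 1·184 + 147, 184 = 1·147 + 37, 147 = 3·37 + 36, 37 = 1·36 + 1, 36 = 36·1 + 0.
Unwinding: 1 = 37 − 1·36 = 37 − (147 − 3·37) = −147 + 4·37 = −147 + 4·(184 − 1·147) = 4·184 − 5·147 = 4·184 − 5·(331 − 1·184) = −5·331 + 9·184, i.e. 331·(-5) + 184·9 = 1.
Times 2295: 331·(-11475) + 184·20655 = 2295, so (-11475, 20655) solves it.
Adding 63·184 to s and subtracting 63·331 from t gives the tidier solution (117, -198).
Check: 662·117 + 368·(-198) = 77454 − 72864 = 4590. ✓

s = 117, t = -198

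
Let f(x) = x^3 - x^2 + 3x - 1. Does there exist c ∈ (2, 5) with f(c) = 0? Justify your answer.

f(2) = 9 and f(5) = 114, both positive.
f'(x) = 3x^2 - 2x + 3 has discriminant (-2)² − 4·3·3 = -32 < 0, so f' has no real roots and is positive for every real x.
Hence f is strictly increasing on ℝ, and in particular on [2, 5]. A strictly monotone function with same-sign endpoint values stays positive on the whole interval, so f has no zero in (2, 5).

No.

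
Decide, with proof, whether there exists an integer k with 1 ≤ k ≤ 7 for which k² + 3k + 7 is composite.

At k = 4: 4² + 3·4 + 7 = 35 = 5·7, which is composite.

k = 4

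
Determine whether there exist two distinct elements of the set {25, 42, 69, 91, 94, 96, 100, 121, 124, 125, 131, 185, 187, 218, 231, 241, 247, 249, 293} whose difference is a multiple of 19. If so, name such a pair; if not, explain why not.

Reduce each element modulo 19: 25↦6, 42↦4, 69↦12, 91↦15, 94↦18, 96↦1, 100↦5, 121↦7, 124↦10, 125↦11, 131↦17, 185↦14, 187↦16, 218↦9, 231↦3, 241↦13, 247↦0, 249↦2, 293↦8.
No residue repeats among the 19 elements, so no pair has difference ≡ 0 (mod 19).

No such pair exists.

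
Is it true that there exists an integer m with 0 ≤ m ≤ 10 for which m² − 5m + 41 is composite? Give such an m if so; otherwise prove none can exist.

m = 8

At m = 8: 8² − 5·8 + 41 = 65 = 5·13, which is composite.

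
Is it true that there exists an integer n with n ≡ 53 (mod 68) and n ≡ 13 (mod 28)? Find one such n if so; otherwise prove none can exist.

gcd(68, 28) = 4. A simultaneous solution exists iff 53 ≡ 13 (mod 4); here 53 mod 4 = 1 = 13 mod 4, so it does.
The integers ≡ 53 (mod 68) are 53, 121, 189, 257, 325, 393, 461, …; their remainders mod 28 are 25, 9, 21, 5, 17, 1, 13, so n = 461 is the first that is ≡ 13 (mod 28).
Check: 461 mod 68 = 53, 461 mod 28 = 13. ✓

n = 461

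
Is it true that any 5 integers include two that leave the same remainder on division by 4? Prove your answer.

Each integer lies in one of the 4 residue classes modulo 4.
Since 5 > 4, two of the 5 integers must share a residue class by the pigeonhole principle; call them a and b.
That is, a and b leave the same remainder on division by 4, as claimed.

Yes.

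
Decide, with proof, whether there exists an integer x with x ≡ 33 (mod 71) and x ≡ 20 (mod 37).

Since 71 and 37 share no common factor, CRT says the pair of congruences has a solution (unique mod 2627).
Write x = 33 + 71t and require 33 + 71t ≡ 20 (mod 37), i.e. 71t ≡ 24 (mod 37).
71 ≡ 34 (mod 37), so this reads 34t ≡ 24 (mod 37). To invert 34 modulo 37: 37 = 1·34 + 3, 34 = 11·3 + 1, 3 = 3·1 + 0, and unwinding, 1 = 34 − 11·3 = 34 − 11·(37 − 1·34) = −11·37 + 12·34. Thus 34⁻¹ ≡ 12 (mod 37).
Multiplying by 12: t ≡ 12·24 = 288 ≡ 29 (mod 37).
Taking t = 29 gives x = 33 + 71·29 = 2092.
Check: 2092 mod 71 = 33, 2092 mod 37 = 20. ✓

x = 2092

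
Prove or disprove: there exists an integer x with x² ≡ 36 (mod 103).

x = 6

Take x = 6. Then 6² = 36, and since 0 ≤ 36 < 103 this is already reduced: 6² ≡ 36 (mod 103).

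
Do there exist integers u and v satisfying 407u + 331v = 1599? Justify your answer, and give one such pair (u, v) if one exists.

u = 278, v = -337

407 and 331 are coprime, so 407u + 331v ranges over all of ℤ.
Euclidean algorithm: 407 = 1·331 + 76, 331 = 4·76 + 27, 76 = 2·27 + 22, 27 = 1·22 + 5, 22 = 4·5 + 2, 5 = 2·2 + 1, 2 = 2·1 + 0.
Unwinding: 1 = 5 − 2·2 = 5 − 2·(22 − 4·5) = −2·22 + 9·5 = −2·22 + 9·(27 − 1·22) = 9·27 − 11·22 = 9·27 − 11·(76 − 2·27) = −11·76 + 31·27 = −11·76 + 31·(331 − 4·76) = 31·331 − 135·76 = 31·331 − 135·(407 − 1·331) = −135·407 + 166·331, i.e. 407·(-135) + 331·166 = 1.
Multiplying through by 1599: u = (-135)·1599 = -215865, v = 166·1599 = 265434 is a solution.
Adding 653·331 to u and subtracting 653·407 from v gives the tidier solution (278, -337).
Check: 407·278 + 331·(-337) = 113146 − 111547 = 1599. ✓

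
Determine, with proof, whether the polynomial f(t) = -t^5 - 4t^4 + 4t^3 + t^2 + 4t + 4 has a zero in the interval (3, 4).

The endpoint values f(3) = -434 and f(4) = -1756 are both negative. Claim: f(t) < 0 for every t in (3, 4).
Shift to the endpoint 3: with t = 3 + u (0 < u < 1), one computes f(3 + u) = -u^5 - 19u^4 - 134u^3 - 449u^2 - 719u - 434.
All 6 nonzero coefficients of this polynomial in u are negative; hence for u > 0 the value is a sum of negative terms (the constant -434 among them).
So f is strictly negative on (3, 4); no root exists in the interval.

No.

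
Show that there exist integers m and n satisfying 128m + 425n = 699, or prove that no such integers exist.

128 and 425 are coprime, so 128m + 425n ranges over all of ℤ.
Dividing repeatedly: 425 = 3·128 + 41, 128 = 3·41 + 5, 41 = 8·5 + 1, 5 = 5·1 + 0.
Back-substituting, 1 = 41 − 8·5 = 41 − 8·(128 − 3·41) = −8·128 + 25·41 = −8·128 + 25·(425 − 3·128) = 25·425 − 83·128; that is, 128·(-83) + 425·25 = 1.
Scaling by 699 gives the particular solution (m, n) = (-58017, 17475).
Adding 137·425 to m and subtracting 137·128 from n gives the tidier solution (208, -61).
Indeed 128·208 + 425·(-61) = 26624 − 25925 = 699.

m = 208, n = -61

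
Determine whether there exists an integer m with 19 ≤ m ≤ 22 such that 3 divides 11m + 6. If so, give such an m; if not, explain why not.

m = 21

Try m = 21: 11·21 + 6 = 237 = 79·3, which is divisible by 3.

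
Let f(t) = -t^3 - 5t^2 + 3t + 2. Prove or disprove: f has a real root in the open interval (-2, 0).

Such a root exists.

f(-2) = -16 and f(0) = 2, which have opposite signs.
As a polynomial, f is continuous on every closed interval.
By the Intermediate Value Theorem, f takes the value 0 somewhere in the open interval.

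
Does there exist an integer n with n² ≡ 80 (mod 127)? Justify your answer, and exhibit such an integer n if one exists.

No such integer exists.

127 is prime, so by Euler's criterion 80 is a square mod 127 iff 80^((127−1)/2) = 80^63 ≡ 1 (mod 127).
Repeated squaring mod 127: 80^2 = 6400 ≡ 50; 80^4 ≡ 50² = 2500 ≡ 87; 80^8 ≡ 87² = 7569 ≡ 76; 80^16 ≡ 76² = 5776 ≡ 61; 80^32 ≡ 61² = 3721 ≡ 38.
Since 63 = 32 + 16 + 8 + 4 + 2 + 1, 80^63 ≡ 38 · 61 · 76 · 87 · 50 · 80; multiplying out mod 127: 38·61 = 2318 ≡ 32, then 32·76 = 2432 ≡ 19, then 19·87 = 1653 ≡ 2, then 2·50 = 100 ≡ 100, then 100·80 = 8000 ≡ 126. Thus 80^63 ≡ 126 ≡ −1 (mod 127).
By Euler's criterion 80 is a quadratic non-residue mod 127: no n satisfies n² ≡ 80 (mod 127).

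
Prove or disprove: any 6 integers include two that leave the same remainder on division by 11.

Try 6 consecutive integers, 7, 8, …, 12. Their remainders mod 11 are 7, 8, 9, 10, 0, 1 — pairwise different, as any 6 ≤ 11 consecutive integers have distinct residues.
Hence this collection has no pair with equal remainders mod 11, disproving the claim.

No, the set {7, 8, 9, 10, 11, 12} is a counterexample.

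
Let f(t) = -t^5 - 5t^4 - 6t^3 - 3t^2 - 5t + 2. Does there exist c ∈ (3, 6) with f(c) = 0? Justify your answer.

No such root exists.

The endpoint values f(3) = -850 and f(6) = -15688 are both negative. Claim: f(t) < 0 for every t in (3, 6).
Shift to the endpoint 3: with t = 3 + u (0 < u < 3), one computes f(3 + u) = -u^5 - 20u^4 - 156u^3 - 597u^2 - 1130u - 850.
The nonzero coefficients here are all negative, so for u > 0 every term is negative (or zero), and the constant term -850 is strictly negative.
Therefore f(t) < 0 throughout (3, 6), and f has no zero there.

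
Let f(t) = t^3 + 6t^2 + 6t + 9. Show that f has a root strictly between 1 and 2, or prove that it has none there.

No such root exists.

The endpoint values f(1) = 22 and f(2) = 53 are both positive. Claim: f(t) > 0 for every t in (1, 2).
Substitute t = 1 + u, where 0 < u < 1 on the interval. Expanding, f(1 + u) = u^3 + 9u^2 + 21u + 22.
The nonzero coefficients here are all positive, so for u > 0 every term is positive (or zero), and the constant term 22 is strictly positive.
Therefore f(t) > 0 throughout (1, 2), and f has no zero there.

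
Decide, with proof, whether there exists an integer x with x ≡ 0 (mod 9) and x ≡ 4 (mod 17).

Since 9 and 17 share no common factor, CRT says the pair of congruences has a solution (unique mod 153).
Write x = 0 + 9t and require 0 + 9t ≡ 4 (mod 17), i.e. 9t ≡ 4 (mod 17).
To invert 9 modulo 17: 17 = 1·9 + 8, 9 = 1·8 + 1, 8 = 8·1 + 0, and unwinding, 1 = 9 − 1·8 = 9 − (17 − 1·9) = −17 + 2·9. Thus 9⁻¹ ≡ 2 (mod 17).
Multiplying by 2: t ≡ 2·4 = 8 (mod 17).
With t = 8: x = 0 + 9·8 = 72.
Check: 72 mod 9 = 0, 72 mod 17 = 4. ✓

x = 72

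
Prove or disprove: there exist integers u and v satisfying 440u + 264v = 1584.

u = 0, v = 6

Every value of 440u + 264v is a multiple of gcd(440, 264) = 88; since 88 ∣ 1584, solutions exist.
Dividing through by 88 reduces the equation to 5u + 3v = 18.
Euclidean algorithm: 5 = 1·3 + 2, 3 = 1·2 + 1, 2 = 2·1 + 0.
Unwinding: 1 = 3 − 1·2 = 3 − (5 − 1·3) = −5 + 2·3, i.e. 5·(-1) + 3·2 = 1.
Scaling by 18 gives the particular solution (u, v) = (-18, 36).
Shifting by a multiple of (3, −5) keeps it a solution: u = -18 + 6·3 = 0, v = 36 − 6·5 = 6.
Check: 440·0 + 264·6 = 0 + 1584 = 1584. ✓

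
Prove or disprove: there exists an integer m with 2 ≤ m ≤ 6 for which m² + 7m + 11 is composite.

m = 4

At m = 4: 4² + 7·4 + 11 = 55 = 5·11, which is composite.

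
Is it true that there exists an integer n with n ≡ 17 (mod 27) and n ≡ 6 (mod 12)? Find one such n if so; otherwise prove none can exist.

No such integer exists.

Reduce both congruences modulo 3, which divides 27 and 12: they say n ≡ 17 (mod 3) and n ≡ 6 (mod 3).
These are incompatible: 17 − 6 = 11 is not divisible by 3.
Hence the system has no solution.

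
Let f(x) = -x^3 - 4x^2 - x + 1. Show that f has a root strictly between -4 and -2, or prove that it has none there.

Yes, f has a root in the interval.

f(-4) = 5 and f(-2) = -5, which have opposite signs.
As a polynomial, f is continuous on every closed interval.
By the Intermediate Value Theorem f must vanish at some point of (-4, -2).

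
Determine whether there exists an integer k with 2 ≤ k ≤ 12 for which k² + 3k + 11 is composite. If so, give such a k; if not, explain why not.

k = 11

At k = 11: 11² + 3·11 + 11 = 165 = 3·55, which is composite.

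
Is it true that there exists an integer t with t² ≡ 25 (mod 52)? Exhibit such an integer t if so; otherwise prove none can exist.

Take t = 31. Then 31² = 961 = 18·52 + 25, so 31² ≡ 25 (mod 52).

t = 31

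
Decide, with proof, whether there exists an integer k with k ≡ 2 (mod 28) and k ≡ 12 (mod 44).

gcd(28, 44) = 4. If k ≡ 2 (mod 28) and k ≡ 12 (mod 44), then k ≡ 2 (mod 4) and k ≡ 12 (mod 4).
These are incompatible: 2 − 12 = -10 is not divisible by 4.
Therefore no such k exists.

There is no such integer.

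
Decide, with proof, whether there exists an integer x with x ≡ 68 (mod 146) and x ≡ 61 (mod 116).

No, no such integer exists.

gcd(146, 116) = 2. If x ≡ 68 (mod 146) and x ≡ 61 (mod 116), then x ≡ 68 (mod 2) and x ≡ 61 (mod 2).
However 68 ≡ 0 and 61 ≡ 1 (mod 2), and 0 ≠ 1.
Therefore no such x exists.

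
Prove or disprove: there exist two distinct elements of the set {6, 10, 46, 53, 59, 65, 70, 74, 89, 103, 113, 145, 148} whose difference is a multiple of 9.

10 mod 9 = 1 and 46 mod 9 = 1, so 46 − 10 = 36 = 4·9.

The pair (10, 46) works.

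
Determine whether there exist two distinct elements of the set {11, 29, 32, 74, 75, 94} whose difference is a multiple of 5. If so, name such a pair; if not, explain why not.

29 and 74 are such a pair.

Reduce each element mod 5: 11↦1, 29↦4, 32↦2, 74↦4, 75↦0, 94↦4. The residue 4 repeats (at 29 and 74), and 74 − 29 = 45 = 9·5.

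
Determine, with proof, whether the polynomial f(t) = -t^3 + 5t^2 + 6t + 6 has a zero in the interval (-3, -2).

f(-3) = 60 and f(-2) = 22, both positive, so a sign-change argument is unavailable; we show f keeps this sign on the whole interval.
Shift to the endpoint -2: with t = -2 − u (0 < u < 1), one computes f(-2 − u) = u^3 + 11u^2 + 26u + 22.
The nonzero coefficients here are all positive, so for u > 0 every term is positive (or zero), and the constant term 22 is strictly positive.
So f is strictly positive on (-3, -2); no root exists in the interval.

f has no root in that interval.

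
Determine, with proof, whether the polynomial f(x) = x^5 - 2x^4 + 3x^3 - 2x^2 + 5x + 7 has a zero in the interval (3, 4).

No such root exists.

f(3) = 166 and f(4) = 699, both positive, so a sign-change argument is unavailable; we show f keeps this sign on the whole interval.
Shift to the endpoint 3: with x = 3 + u (0 < u < 1), one computes f(3 + u) = u^5 + 13u^4 + 69u^3 + 187u^2 + 263u + 166.
All 6 nonzero coefficients of this polynomial in u are positive; hence for u > 0 the value is a sum of positive terms (the constant 166 among them).
So f is strictly positive on (3, 4); no root exists in the interval.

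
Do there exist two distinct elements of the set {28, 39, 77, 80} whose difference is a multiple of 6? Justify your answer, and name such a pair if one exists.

Residues mod 6: 28↦4, 39↦3, 77↦5, 80↦2.
No residue repeats among the 4 elements, so no pair has difference ≡ 0 (mod 6).

There is no such pair.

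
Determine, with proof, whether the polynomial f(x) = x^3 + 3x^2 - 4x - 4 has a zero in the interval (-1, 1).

f(-1) = 2 and f(1) = -4, which have opposite signs.
As a polynomial, f is continuous on every closed interval.
By the Intermediate Value Theorem, f takes the value 0 somewhere in the open interval.

Such a root exists.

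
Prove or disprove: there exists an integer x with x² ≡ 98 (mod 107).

107 is prime, so by Euler's criterion 98 is a square mod 107 iff 98^((107−1)/2) = 98^53 ≡ 1 (mod 107).
Repeated squaring mod 107: 98^2 = 9604 ≡ 81; 98^4 ≡ 81² = 6561 ≡ 34; 98^8 ≡ 34² = 1156 ≡ 86; 98^16 ≡ 86² = 7396 ≡ 13; 98^32 ≡ 13² = 169 ≡ 62.
Since 53 = 32 + 16 + 4 + 1, 98^53 ≡ 62 · 13 · 34 · 98; multiplying out mod 107: 62·13 = 806 ≡ 57, then 57·34 = 1938 ≡ 12, then 12·98 = 1176 ≡ 106. Thus 98^53 ≡ 106 ≡ −1 (mod 107).
The value −1 means 98 is a non-residue modulo 107, so x² ≡ 98 (mod 107) is impossible.

No such integer exists.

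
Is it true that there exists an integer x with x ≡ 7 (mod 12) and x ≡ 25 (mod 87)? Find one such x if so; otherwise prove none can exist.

Here gcd(12, 87) = 3, and both 7 and 25 leave remainder 1 mod 3, so the system is consistent.
Write x = 7 + 12t. Then 12t ≡ 25 − 7 ≡ 18 (mod 87); dividing through by 3 gives 4t ≡ 6 (mod 29).
Note 4·22 = 88 ≡ 1 (mod 29) (as 88 − 1 = 3·29), so 4⁻¹ ≡ 22.
Therefore t ≡ 22·6 = 132 ≡ 16 (mod 29).
Then x = 7 + 12·16 = 199.
Indeed 199 ≡ 7 (mod 12) and 199 ≡ 25 (mod 87).

x = 199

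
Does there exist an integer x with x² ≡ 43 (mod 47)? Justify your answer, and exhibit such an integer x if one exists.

47 is prime, so by Euler's criterion 43 is a square mod 47 iff 43^((47−1)/2) = 43^23 ≡ 1 (mod 47).
Squaring successively (mod 47): 43^2 = 1849 ≡ 16; 43^4 ≡ 16² = 256 ≡ 21; 43^8 ≡ 21² = 441 ≡ 18; 43^16 ≡ 18² = 324 ≡ 42.
Since 23 = 16 + 4 + 2 + 1, 43^23 ≡ 42 · 21 · 16 · 43; multiplying out mod 47: 42·21 = 882 ≡ 36, then 36·16 = 576 ≡ 12, then 12·43 = 516 ≡ 46. Thus 43^23 ≡ 46 ≡ −1 (mod 47).
By Euler's criterion 43 is a quadratic non-residue mod 47: no x satisfies x² ≡ 43 (mod 47).

There is no such integer.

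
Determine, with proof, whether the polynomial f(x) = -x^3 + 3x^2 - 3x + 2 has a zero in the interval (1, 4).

Such a root exists.

f(1) = 1 and f(4) = -26, which have opposite signs.
f is continuous everywhere (it is a polynomial), in particular on [1, 4].
By the Intermediate Value Theorem, f takes the value 0 somewhere in the open interval.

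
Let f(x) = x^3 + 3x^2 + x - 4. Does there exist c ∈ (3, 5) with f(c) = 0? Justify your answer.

f has no root in that interval.

The endpoint values f(3) = 53 and f(5) = 201 are both positive. Claim: f(x) > 0 for every x in (3, 5).
Shift to the endpoint 3: with x = 3 + u (0 < u < 2), one computes f(3 + u) = u^3 + 12u^2 + 46u + 53.
The nonzero coefficients here are all positive, so for u > 0 every term is positive (or zero), and the constant term 53 is strictly positive.
Therefore f(x) > 0 throughout (3, 5), and f has no zero there.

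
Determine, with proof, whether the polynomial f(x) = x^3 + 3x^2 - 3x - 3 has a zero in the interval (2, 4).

The endpoint values f(2) = 11 and f(4) = 97 are both positive. Claim: f(x) > 0 for every x in (2, 4).
Substitute x = 2 + u, where 0 < u < 2 on the interval. Expanding, f(2 + u) = u^3 + 9u^2 + 21u + 11.
The nonzero coefficients here are all positive, so for u > 0 every term is positive (or zero), and the constant term 11 is strictly positive.
Therefore f(x) > 0 throughout (2, 4), and f has no zero there.

No.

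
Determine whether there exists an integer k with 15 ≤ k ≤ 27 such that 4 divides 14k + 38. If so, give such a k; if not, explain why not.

k = 15

Try k = 15: 14·15 + 38 = 248 = 62·4, which is divisible by 4.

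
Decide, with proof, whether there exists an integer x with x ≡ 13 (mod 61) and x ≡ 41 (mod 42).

The moduli 61 and 42 are coprime, so by the Chinese Remainder Theorem a unique solution modulo 2562 exists.
Write x = 13 + 61t and require 13 + 61t ≡ 41 (mod 42), i.e. 61t ≡ 28 (mod 42).
61 ≡ 19 (mod 42), so this reads 19t ≡ 28 (mod 42). To invert 19 modulo 42: 42 = 2·19 + 4, 19 = 4·4 + 3, 4 = 1·3 + 1, 3 = 3·1 + 0, and unwinding, 1 = 4 − 1·3 = 4 − (19 − 4·4) = −19 + 5·4 = −19 + 5·(42 − 2·19) = 5·42 − 11·19. Thus 19⁻¹ ≡ -11 ≡ 31 (mod 42).
Therefore t ≡ 31·28 = 868 ≡ 28 (mod 42).
Taking t = 28 gives x = 13 + 61·28 = 1721.
Indeed 1721 ≡ 13 (mod 61) and 1721 ≡ 41 (mod 42).

x = 1721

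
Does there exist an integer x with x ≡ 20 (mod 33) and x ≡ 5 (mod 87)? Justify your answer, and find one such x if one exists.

The moduli are not coprime: gcd(33, 87) = 3. Compatibility requires 3 ∣ (5 − 20) = -15, which holds, so solutions exist.
Put x = 20 + 33t, so we need 33t ≡ 72 (mod 87), equivalently (divide by 3) 11t ≡ 24 (mod 29).
Since 11·8 = 88 = 3·29 + 1, the inverse of 11 mod 29 is 8.
Multiplying by 8: t ≡ 8·24 = 192 ≡ 18 (mod 29).
Then x = 20 + 33·18 = 614.
Indeed 614 ≡ 20 (mod 33) and 614 ≡ 5 (mod 87).

x = 614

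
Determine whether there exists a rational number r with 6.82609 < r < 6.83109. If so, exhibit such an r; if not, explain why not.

Look for a denominator N such that an integer falls strictly between N·6.82609 and N·6.83109. N = 29 works: 29·6.82609 = 197.95661 < 198 < 198.10161 = 29·6.83109.
Hence 198/29 is a rational number with 6.82609 < 198/29 < 6.83109.

r = 198/29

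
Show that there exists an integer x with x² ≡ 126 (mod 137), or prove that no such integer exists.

x = 20

x = 20 works: 20² = 400, and 400 − 126 = 274 = 2·137.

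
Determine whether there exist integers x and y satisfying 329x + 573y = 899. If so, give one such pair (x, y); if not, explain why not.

Since gcd(329, 573) = 1, every integer is an integer combination of 329 and 573.
Euclidean algorithm: 573 = 1·329 + 244, 329 = 1·244 + 85, 244 = 2·85 + 74, 85 = 1·74 + 11, 74 = 6·11 + 8, 11 = 1·8 + 3, 8 = 2·3 + 2, 3 = 1·2 + 1, 2 = 2·1 + 0.
Back-substituting, 1 = 3 − 1·2 = 3 − (8 − 2·3) = −8 + 3·3 = −8 + 3·(11 − 1·8) = 3·11 − 4·8 = 3·11 − 4·(74 − 6·11) = −4·74 + 27·11 = −4·74 + 27·(85 − 1·74) = 27·85 − 31·74 = 27·85 − 31·(244 − 2·85) = −31·244 + 89·85 = −31·244 + 89·(329 − 1·244) = 89·329 − 120·244 = 89·329 − 120·(573 − 1·329) = −120·573 + 209·329; that is, 329·209 + 573·(-120) = 1.
Multiplying through by 899: x = 209·899 = 187891, y = (-120)·899 = -107880 is a solution.
Subtracting 327·573 from x and adding 327·329 to y gives the tidier solution (520, -297).
Check: 329·520 + 573·(-297) = 171080 − 170181 = 899. ✓

x = 520, y = -297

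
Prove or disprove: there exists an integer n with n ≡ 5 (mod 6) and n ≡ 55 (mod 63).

Reduce both congruences modulo 3, which divides 6 and 63: they say n ≡ 5 (mod 3) and n ≡ 55 (mod 3).
However 5 ≡ 2 and 55 ≡ 1 (mod 3), and 2 ≠ 1.
Hence the system has no solution.

No such integer exists.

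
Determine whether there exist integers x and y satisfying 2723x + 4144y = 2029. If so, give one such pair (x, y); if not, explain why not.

No such integers exist.

Any value of 2723x + 4144y is a multiple of gcd(2723, 4144) = 7.
But 2029 is not a multiple of 7 (it leaves remainder 6).
So the equation is unsolvable over ℤ.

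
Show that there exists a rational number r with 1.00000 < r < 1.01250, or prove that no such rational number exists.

Look for a denominator N such that an integer falls strictly between N·1.00000 and N·1.01250. N = 81 works: 81·1.00000 = 81.00000 < 82 < 82.01250 = 81·1.01250.
Dividing back, 1.00000 < 82/81 < 1.01250, and 82/81 is rational.

r = 82/81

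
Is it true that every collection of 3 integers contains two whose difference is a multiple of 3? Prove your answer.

Try 3 consecutive integers, 8, 9, 10. Their remainders mod 3 are 2, 0, 1 — pairwise different, as any 3 ≤ 3 consecutive integers have distinct residues.
No two share a residue, so no pair has difference divisible by 3; the claim fails for this set.

No, the set {8, 9, 10} is a counterexample.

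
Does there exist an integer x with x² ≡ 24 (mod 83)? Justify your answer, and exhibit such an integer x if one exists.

No such integer exists.

83 is prime, so by Euler's criterion 24 is a square mod 83 iff 24^((83−1)/2) = 24^41 ≡ 1 (mod 83).
Squaring successively (mod 83): 24^2 = 576 ≡ 78; 24^4 ≡ 78² = 6084 ≡ 25; 24^8 ≡ 25² = 625 ≡ 44; 24^16 ≡ 44² = 1936 ≡ 27; 24^32 ≡ 27² = 729 ≡ 65.
Since 41 = 32 + 8 + 1, 24^41 ≡ 65 · 44 · 24; multiplying out mod 83: 65·44 = 2860 ≡ 38, then 38·24 = 912 ≡ 82. Thus 24^41 ≡ 82 ≡ −1 (mod 83).
By Euler's criterion 24 is a quadratic non-residue mod 83: no x satisfies x² ≡ 24 (mod 83).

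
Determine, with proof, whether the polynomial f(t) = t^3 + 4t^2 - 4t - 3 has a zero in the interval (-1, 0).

Yes, f has a root in the interval.

f(-1) = 4 and f(0) = -3, which have opposite signs.
Since f is a polynomial it is continuous on [-1, 0].
By the Intermediate Value Theorem, f takes the value 0 somewhere in the open interval.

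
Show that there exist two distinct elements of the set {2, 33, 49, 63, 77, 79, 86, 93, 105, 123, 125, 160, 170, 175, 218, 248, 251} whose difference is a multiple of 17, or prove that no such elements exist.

No, no such pair exists.

Residues mod 17: 2↦2, 33↦16, 49↦15, 63↦12, 77↦9, 79↦11, 86↦1, 93↦8, 105↦3, 123↦4, 125↦6, 160↦7, 170↦0, 175↦5, 218↦14, 248↦10, 251↦13.
These 17 residues are pairwise different, hence no difference of two elements is divisible by 17.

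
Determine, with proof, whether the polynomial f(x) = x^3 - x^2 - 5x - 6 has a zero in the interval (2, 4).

f(2) = -12 and f(4) = 22, which have opposite signs.
Since f is a polynomial it is continuous on [2, 4].
By the Intermediate Value Theorem f must vanish at some point of (2, 4).

Such a root exists.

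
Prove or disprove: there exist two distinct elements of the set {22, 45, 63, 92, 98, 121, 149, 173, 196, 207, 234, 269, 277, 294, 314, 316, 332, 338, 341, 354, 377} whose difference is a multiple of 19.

22 mod 19 = 3 and 98 mod 19 = 3, so 98 − 22 = 76 = 4·19.

Yes: 22 and 98.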